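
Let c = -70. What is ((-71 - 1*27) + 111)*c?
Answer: -910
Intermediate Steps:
((-71 - 1*27) + 111)*c = ((-71 - 1*27) + 111)*(-70) = ((-71 - 27) + 111)*(-70) = (-98 + 111)*(-70) = 13*(-70) = -910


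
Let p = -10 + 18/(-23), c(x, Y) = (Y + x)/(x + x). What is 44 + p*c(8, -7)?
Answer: 1993/46 ≈ 43.326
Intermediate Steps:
c(x, Y) = (Y + x)/(2*x) (c(x, Y) = (Y + x)/((2*x)) = (Y + x)*(1/(2*x)) = (Y + x)/(2*x))
p = -248/23 (p = -10 + 18*(-1/23) = -10 - 18/23 = -248/23 ≈ -10.783)
44 + p*c(8, -7) = 44 - 124*(-7 + 8)/(23*8) = 44 - 124/(23*8) = 44 - 248/23*1/16 = 44 - 31/46 = 1993/46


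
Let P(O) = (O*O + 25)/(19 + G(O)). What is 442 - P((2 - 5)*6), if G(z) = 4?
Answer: 9817/23 ≈ 426.83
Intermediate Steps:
P(O) = 25/23 + O²/23 (P(O) = (O*O + 25)/(19 + 4) = (O² + 25)/23 = (25 + O²)*(1/23) = 25/23 + O²/23)
442 - P((2 - 5)*6) = 442 - (25/23 + ((2 - 5)*6)²/23) = 442 - (25/23 + (-3*6)²/23) = 442 - (25/23 + (1/23)*(-18)²) = 442 - (25/23 + (1/23)*324) = 442 - (25/23 + 324/23) = 442 - 1*349/23 = 442 - 349/23 = 9817/23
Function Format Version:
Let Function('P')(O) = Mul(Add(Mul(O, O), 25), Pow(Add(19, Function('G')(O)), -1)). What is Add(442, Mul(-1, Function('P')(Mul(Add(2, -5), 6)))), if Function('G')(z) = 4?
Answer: Rational(9817, 23) ≈ 426.83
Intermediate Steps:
Function('P')(O) = Add(Rational(25, 23), Mul(Rational(1, 23), Pow(O, 2))) (Function('P')(O) = Mul(Add(Mul(O, O), 25), Pow(Add(19, 4), -1)) = Mul(Add(Pow(O, 2), 25), Pow(23, -1)) = Mul(Add(25, Pow(O, 2)), Rational(1, 23)) = Add(Rational(25, 23), Mul(Rational(1, 23), Pow(O, 2))))
Add(442, Mul(-1, Function('P')(Mul(Add(2, -5), 6)))) = Add(442, Mul(-1, Add(Rational(25, 23), Mul(Rational(1, 23), Pow(Mul(Add(2, -5), 6), 2))))) = Add(442, Mul(-1, Add(Rational(25, 23), Mul(Rational(1, 23), Pow(Mul(-3, 6), 2))))) = Add(442, Mul(-1, Add(Rational(25, 23), Mul(Rational(1, 23), Pow(-18, 2))))) = Add(442, Mul(-1, Add(Rational(25, 23), Mul(Rational(1, 23), 324)))) = Add(442, Mul(-1, Add(Rational(25, 23), Rational(324, 23)))) = Add(442, Mul(-1, Rational(349, 23))) = Add(442, Rational(-349, 23)) = Rational(9817, 23)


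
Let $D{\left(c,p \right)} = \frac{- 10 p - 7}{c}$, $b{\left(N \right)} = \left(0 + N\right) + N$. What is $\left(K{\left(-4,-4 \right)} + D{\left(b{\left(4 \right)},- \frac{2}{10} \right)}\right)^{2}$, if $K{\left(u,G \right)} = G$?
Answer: $\frac{1369}{64} \approx 21.391$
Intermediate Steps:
$b{\left(N \right)} = 2 N$ ($b{\left(N \right)} = N + N = 2 N$)
$D{\left(c,p \right)} = \frac{-7 - 10 p}{c}$
$\left(K{\left(-4,-4 \right)} + D{\left(b{\left(4 \right)},- \frac{2}{10} \right)}\right)^{2} = \left(-4 + \frac{-7 - 10 \left(- \frac{2}{10}\right)}{2 \cdot 4}\right)^{2} = \left(-4 + \frac{-7 - 10 \left(\left(-2\right) \frac{1}{10}\right)}{8}\right)^{2} = \left(-4 + \frac{-7 - -2}{8}\right)^{2} = \left(-4 + \frac{-7 + 2}{8}\right)^{2} = \left(-4 + \frac{1}{8} \left(-5\right)\right)^{2} = \left(-4 - \frac{5}{8}\right)^{2} = \left(- \frac{37}{8}\right)^{2} = \frac{1369}{64}$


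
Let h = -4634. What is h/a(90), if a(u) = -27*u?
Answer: 2317/1215 ≈ 1.9070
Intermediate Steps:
h/a(90) = -4634/((-27*90)) = -4634/(-2430) = -4634*(-1/2430) = 2317/1215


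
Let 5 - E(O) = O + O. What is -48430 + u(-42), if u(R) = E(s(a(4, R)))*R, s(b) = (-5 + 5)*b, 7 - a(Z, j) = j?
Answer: -48640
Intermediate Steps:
a(Z, j) = 7 - j
s(b) = 0 (s(b) = 0*b = 0)
E(O) = 5 - 2*O (E(O) = 5 - (O + O) = 5 - 2*O)
u(R) = 5*R (u(R) = (5 - 2*0)*R = (5 + 0)*R = 5*R)
-48430 + u(-42) = -48430 + 5*(-42) = -48430 - 210 = -48640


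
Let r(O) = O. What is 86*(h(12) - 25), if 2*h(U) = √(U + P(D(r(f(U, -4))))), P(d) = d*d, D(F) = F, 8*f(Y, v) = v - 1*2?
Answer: -2150 + 43*√201/4 ≈ -1997.6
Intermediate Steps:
f(Y, v) = -¼ + v/8 (f(Y, v) = (v - 1*2)/8 = (v - 2)/8 = (-2 + v)/8 = -¼ + v/8)
P(d) = d²
h(U) = √(9/16 + U)/2 (h(U) = √(U + (-¼ + (⅛)*(-4))²)/2 = √(U + (-¼ - ½)²)/2 = √(U + (-¾)²)/2 = √(U + 9/16)/2 = √(9/16 + U)/2)
86*(h(12) - 25) = 86*(√(9 + 16*12)/8 - 25) = 86*(√(9 + 192)/8 - 25) = 86*(√201/8 - 25) = 86*(-25 + √201/8) = -2150 + 43*√201/4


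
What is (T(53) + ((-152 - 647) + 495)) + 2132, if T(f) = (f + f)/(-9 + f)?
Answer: 40269/22 ≈ 1830.4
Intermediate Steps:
T(f) = 2*f/(-9 + f) (T(f) = (2*f)/(-9 + f) = 2*f/(-9 + f))
(T(53) + ((-152 - 647) + 495)) + 2132 = (2*53/(-9 + 53) + ((-152 - 647) + 495)) + 2132 = (2*53/44 + (-799 + 495)) + 2132 = (2*53*(1/44) - 304) + 2132 = (53/22 - 304) + 2132 = -6635/22 + 2132 = 40269/22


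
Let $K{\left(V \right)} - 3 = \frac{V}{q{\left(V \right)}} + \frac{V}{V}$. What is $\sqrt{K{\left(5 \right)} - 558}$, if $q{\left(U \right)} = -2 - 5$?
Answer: $\frac{i \sqrt{27181}}{7} \approx 23.552 i$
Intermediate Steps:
$q{\left(U \right)} = -7$
$K{\left(V \right)} = 4 - \frac{V}{7}$ ($K{\left(V \right)} = 3 + \left(\frac{V}{-7} + \frac{V}{V}\right) = 3 + \left(V \left(- \frac{1}{7}\right) + 1\right) = 3 - \left(-1 + \frac{V}{7}\right) = 4 - \frac{V}{7}$)
$\sqrt{K{\left(5 \right)} - 558} = \sqrt{\left(4 - \frac{5}{7}\right) - 558} = \sqrt{\frac{23}{7} - 558} = \sqrt{- \frac{3883}{7}} = \frac{i \sqrt{27181}}{7}$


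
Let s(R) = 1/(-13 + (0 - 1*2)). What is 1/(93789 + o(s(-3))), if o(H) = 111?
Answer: 1/93900 ≈ 1.0650e-5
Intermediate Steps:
s(R) = -1/15 (s(R) = 1/(-13 + (0 - 2)) = 1/(-13 - 2) = 1/(-15) = -1/15)
1/(93789 + o(s(-3))) = 1/(93789 + 111) = 1/93900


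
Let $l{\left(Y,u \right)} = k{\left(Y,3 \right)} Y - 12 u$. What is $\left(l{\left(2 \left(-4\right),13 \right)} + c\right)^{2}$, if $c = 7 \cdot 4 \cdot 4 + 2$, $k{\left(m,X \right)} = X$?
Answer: $4356$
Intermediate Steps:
$l{\left(Y,u \right)} = - 12 u + 3 Y$ ($l{\left(Y,u \right)} = 3 Y - 12 u = - 12 u + 3 Y$)
$c = 114$ ($c = 7 \cdot 16 + 2 = 112 + 2 = 114$)
$\left(l{\left(2 \left(-4\right),13 \right)} + c\right)^{2} = \left(\left(\left(-12\right) 13 + 3 \cdot 2 \left(-4\right)\right) + 114\right)^{2} = \left(\left(-156 + 3 \left(-8\right)\right) + 114\right)^{2} = \left(\left(-156 - 24\right) + 114\right)^{2} = \left(-180 + 114\right)^{2} = \left(-66\right)^{2} = 4356$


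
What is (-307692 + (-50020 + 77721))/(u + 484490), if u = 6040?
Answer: -279991/490530 ≈ -0.57079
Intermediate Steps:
(-307692 + (-50020 + 77721))/(u + 484490) = (-307692 + (-50020 + 77721))/(6040 + 484490) = (-307692 + 27701)/490530 = -279991*1/490530 = -279991/490530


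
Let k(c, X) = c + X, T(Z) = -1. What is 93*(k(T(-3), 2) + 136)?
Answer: 12741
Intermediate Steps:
k(c, X) = X + c
93*(k(T(-3), 2) + 136) = 93*((2 - 1) + 136) = 93*(1 + 136) = 93*137 = 12741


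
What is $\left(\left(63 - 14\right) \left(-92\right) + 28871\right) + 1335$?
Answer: $25698$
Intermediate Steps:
$\left(\left(63 - 14\right) \left(-92\right) + 28871\right) + 1335 = \left(49 \left(-92\right) + 28871\right) + 1335 = \left(-4508 + 28871\right) + 1335 = 24363 + 1335 = 25698$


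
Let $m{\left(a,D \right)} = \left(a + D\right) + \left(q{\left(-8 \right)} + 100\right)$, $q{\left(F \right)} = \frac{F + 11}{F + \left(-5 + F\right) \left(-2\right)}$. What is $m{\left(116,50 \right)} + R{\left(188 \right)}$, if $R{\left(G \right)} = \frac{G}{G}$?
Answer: $\frac{1603}{6} \approx 267.17$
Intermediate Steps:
$q{\left(F \right)} = \frac{11 + F}{10 - F}$ ($q{\left(F \right)} = \frac{11 + F}{F - \left(-10 + 2 F\right)} = \frac{11 + F}{10 - F}$)
$R{\left(G \right)} = 1$
$m{\left(a,D \right)} = \frac{601}{6} + D + a$ ($m{\left(a,D \right)} = \left(a + D\right) + \left(\frac{-11 - -8}{-10 - 8} + 100\right) = \left(D + a\right) + \left(\frac{-11 + 8}{-18} + 100\right) = \left(D + a\right) + \left(\left(- \frac{1}{18}\right) \left(-3\right) + 100\right) = \left(D + a\right) + \left(\frac{1}{6} + 100\right) = \left(D + a\right) + \frac{601}{6} = \frac{601}{6} + D + a$)
$m{\left(116,50 \right)} + R{\left(188 \right)} = \left(\frac{601}{6} + 50 + 116\right) + 1 = \frac{1597}{6} + 1 = \frac{1603}{6}$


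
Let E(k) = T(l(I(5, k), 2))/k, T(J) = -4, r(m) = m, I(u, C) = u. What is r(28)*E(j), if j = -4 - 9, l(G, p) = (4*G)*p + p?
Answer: 112/13 ≈ 8.6154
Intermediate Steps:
l(G, p) = p + 4*G*p (l(G, p) = 4*G*p + p = p + 4*G*p)
j = -13
E(k) = -4/k
r(28)*E(j) = 28*(-4/(-13)) = 28*(-4*(-1/13)) = 28*(4/13) = 112/13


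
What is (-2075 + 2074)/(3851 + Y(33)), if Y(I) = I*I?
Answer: -1/4940 ≈ -0.00020243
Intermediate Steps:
Y(I) = I²
(-2075 + 2074)/(3851 + Y(33)) = (-2075 + 2074)/(3851 + 33²) = -1/(3851 + 1089) = -1/4940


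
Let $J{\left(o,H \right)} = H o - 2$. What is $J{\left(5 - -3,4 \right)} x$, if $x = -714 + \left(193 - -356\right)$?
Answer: $-4950$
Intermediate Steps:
$J{\left(o,H \right)} = -2 + H o$
$x = -165$ ($x = -714 + \left(193 + 356\right) = -714 + 549 = -165$)
$J{\left(5 - -3,4 \right)} x = \left(-2 + 4 \left(5 - -3\right)\right) \left(-165\right) = \left(-2 + 4 \left(5 + 3\right)\right) \left(-165\right) = \left(-2 + 4 \cdot 8\right) \left(-165\right) = \left(-2 + 32\right) \left(-165\right) = 30 \left(-165\right) = -4950$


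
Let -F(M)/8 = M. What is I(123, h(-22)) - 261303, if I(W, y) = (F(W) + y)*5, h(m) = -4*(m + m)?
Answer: -265343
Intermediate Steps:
h(m) = -8*m
F(M) = -8*M
I(W, y) = -40*W + 5*y (I(W, y) = (-8*W + y)*5 = (y - 8*W)*5 = -40*W + 5*y)
I(123, h(-22)) - 261303 = (-40*123 + 5*(-8*(-22))) - 261303 = (-4920 + 5*176) - 261303 = (-4920 + 880) - 261303 = -4040 - 261303 = -265343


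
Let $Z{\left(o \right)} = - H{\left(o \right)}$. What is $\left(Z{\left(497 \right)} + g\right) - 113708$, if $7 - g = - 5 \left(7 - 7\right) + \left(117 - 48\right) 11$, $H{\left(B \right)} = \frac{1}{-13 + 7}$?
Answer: $- \frac{686759}{6} \approx -1.1446 \cdot 10^{5}$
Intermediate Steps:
$H{\left(B \right)} = - \frac{1}{6}$ ($H{\left(B \right)} = \frac{1}{-6} = - \frac{1}{6}$)
$Z{\left(o \right)} = \frac{1}{6}$ ($Z{\left(o \right)} = \left(-1\right) \left(- \frac{1}{6}\right) = \frac{1}{6}$)
$g = -752$ ($g = 7 - \left(- 5 \left(7 - 7\right) + \left(117 - 48\right) 11\right) = 7 - \left(\left(-5\right) 0 + \left(117 - 48\right) 11\right) = 7 - \left(0 + 69 \cdot 11\right) = 7 - \left(0 + 759\right) = 7 - 759 = -752$)
$\left(Z{\left(497 \right)} + g\right) - 113708 = \left(\frac{1}{6} - 752\right) - 113708 = - \frac{4511}{6} - 113708 = - \frac{686759}{6}$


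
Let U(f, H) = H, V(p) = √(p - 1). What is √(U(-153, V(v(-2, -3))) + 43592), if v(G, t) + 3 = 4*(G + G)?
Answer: √(43592 + 2*I*√5) ≈ 208.79 + 0.011*I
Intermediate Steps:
v(G, t) = -3 + 8*G (v(G, t) = -3 + 4*(G + G) = -3 + 4*(2*G) = -3 + 8*G)
V(p) = √(-1 + p)
√(U(-153, V(v(-2, -3))) + 43592) = √(√(-1 + (-3 + 8*(-2))) + 43592) = √(√(-1 + (-3 - 16)) + 43592) = √(√(-1 - 19) + 43592) = √(√(-20) + 43592) = √(2*I*√5 + 43592) = √(43592 + 2*I*√5)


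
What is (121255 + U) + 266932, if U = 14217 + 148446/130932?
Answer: 2927094943/7274 ≈ 4.0241e+5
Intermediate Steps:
U = 103422705/7274 (U = 14217 + 148446*(1/130932) = 14217 + 8247/7274 = 103422705/7274 ≈ 14218.)
(121255 + U) + 266932 = (121255 + 103422705/7274) + 266932 = 985431575/7274 + 266932 = 2927094943/7274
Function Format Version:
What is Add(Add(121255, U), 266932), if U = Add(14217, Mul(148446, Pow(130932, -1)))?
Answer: Rational(2927094943, 7274) ≈ 4.0241e+5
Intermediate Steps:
U = Rational(103422705, 7274) (U = Add(14217, Mul(148446, Rational(1, 130932))) = Add(14217, Rational(8247, 7274)) = Rational(103422705, 7274) ≈ 14218.)
Add(Add(121255, U), 266932) = Add(Add(121255, Rational(103422705, 7274)), 266932) = Add(Rational(985431575, 7274), 266932) = Rational(2927094943, 7274)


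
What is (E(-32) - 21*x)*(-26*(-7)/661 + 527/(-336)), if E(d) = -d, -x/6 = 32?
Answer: -72947530/13881 ≈ -5255.2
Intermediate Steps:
x = -192 (x = -6*32 = -192)
(E(-32) - 21*x)*(-26*(-7)/661 + 527/(-336)) = (-1*(-32) - 21*(-192))*(-26*(-7)/661 + 527/(-336)) = (32 + 4032)*(182*(1/661) + 527*(-1/336)) = 4064*(182/661 - 527/336) = 4064*(-287195/222096) = -72947530/13881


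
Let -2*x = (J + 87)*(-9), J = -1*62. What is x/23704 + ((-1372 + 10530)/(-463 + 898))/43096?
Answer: 581522933/111093299760 ≈ 0.0052345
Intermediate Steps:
J = -62
x = 225/2 (x = -(-62 + 87)*(-9)/2 = -25*(-9)/2 = -½*(-225) = 225/2 ≈ 112.50)
x/23704 + ((-1372 + 10530)/(-463 + 898))/43096 = (225/2)/23704 + ((-1372 + 10530)/(-463 + 898))/43096 = (225/2)*(1/23704) + (9158/435)*(1/43096) = 225/47408 + (9158*(1/435))*(1/43096) = 225/47408 + (9158/435)*(1/43096) = 225/47408 + 4579/9373380 = 581522933/111093299760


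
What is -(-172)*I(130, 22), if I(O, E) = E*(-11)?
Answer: -41624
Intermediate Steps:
I(O, E) = -11*E
-(-172)*I(130, 22) = -(-172)*(-11*22) = -(-172)*(-242) = -1*41624 = -41624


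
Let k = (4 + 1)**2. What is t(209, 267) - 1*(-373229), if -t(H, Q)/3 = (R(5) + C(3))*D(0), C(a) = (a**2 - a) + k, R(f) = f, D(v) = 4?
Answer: 372797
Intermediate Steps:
k = 25 (k = 5**2 = 25)
C(a) = 25 + a**2 - a (C(a) = (a**2 - a) + 25 = 25 + a**2 - a)
t(H, Q) = -432 (t(H, Q) = -3*(5 + (25 + 3**2 - 1*3))*4 = -3*(5 + (25 + 9 - 3))*4 = -3*(5 + 31)*4 = -108*4 = -3*144 = -432)
t(209, 267) - 1*(-373229) = -432 - 1*(-373229) = -432 + 373229 = 372797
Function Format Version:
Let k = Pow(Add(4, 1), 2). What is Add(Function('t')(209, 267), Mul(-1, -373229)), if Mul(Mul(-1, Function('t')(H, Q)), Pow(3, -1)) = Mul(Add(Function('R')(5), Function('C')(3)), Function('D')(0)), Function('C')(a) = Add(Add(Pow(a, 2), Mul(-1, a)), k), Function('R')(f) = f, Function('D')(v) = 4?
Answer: 372797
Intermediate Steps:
k = 25 (k = Pow(5, 2) = 25)
Function('C')(a) = Add(25, Pow(a, 2), Mul(-1, a)) (Function('C')(a) = Add(Add(Pow(a, 2), Mul(-1, a)), 25) = Add(25, Pow(a, 2), Mul(-1, a)))
Function('t')(H, Q) = -432 (Function('t')(H, Q) = Mul(-3, Mul(Add(5, Add(25, Pow(3, 2), Mul(-1, 3))), 4)) = Mul(-3, Mul(Add(5, Add(25, 9, -3)), 4)) = Mul(-3, Mul(Add(5, 31), 4)) = Mul(-3, Mul(36, 4)) = Mul(-3, 144) = -432)
Add(Function('t')(209, 267), Mul(-1, -373229)) = Add(-432, Mul(-1, -373229)) = Add(-432, 373229) = 372797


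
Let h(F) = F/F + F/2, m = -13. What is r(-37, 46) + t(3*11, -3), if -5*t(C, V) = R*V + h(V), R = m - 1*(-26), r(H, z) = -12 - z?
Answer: -501/10 ≈ -50.100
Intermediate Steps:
h(F) = 1 + F/2 (h(F) = 1 + F*(1/2) = 1 + F/2)
R = 13 (R = -13 - 1*(-26) = -13 + 26 = 13)
t(C, V) = -1/5 - 27*V/10 (t(C, V) = -(13*V + (1 + V/2))/5 = -(1 + 27*V/2)/5 = -1/5 - 27*V/10)
r(-37, 46) + t(3*11, -3) = (-12 - 1*46) + (-1/5 - 27/10*(-3)) = (-12 - 46) + (-1/5 + 81/10) = -58 + 79/10 = -501/10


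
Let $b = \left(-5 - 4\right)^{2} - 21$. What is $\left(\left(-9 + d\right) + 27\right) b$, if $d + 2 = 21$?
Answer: $2220$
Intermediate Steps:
$d = 19$ ($d = -2 + 21 = 19$)
$b = 60$ ($b = \left(-9\right)^{2} - 21 = 81 - 21 = 60$)
$\left(\left(-9 + d\right) + 27\right) b = \left(\left(-9 + 19\right) + 27\right) 60 = \left(10 + 27\right) 60 = 37 \cdot 60 = 2220$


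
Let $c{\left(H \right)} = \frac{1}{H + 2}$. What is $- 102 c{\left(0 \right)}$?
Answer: $-51$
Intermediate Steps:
$c{\left(H \right)} = \frac{1}{2 + H}$
$- 102 c{\left(0 \right)} = - \frac{102}{2 + 0} = - \frac{102}{2} = \left(-102\right) \frac{1}{2} = -51$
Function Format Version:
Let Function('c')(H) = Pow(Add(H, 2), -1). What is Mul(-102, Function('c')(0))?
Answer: -51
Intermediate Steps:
Function('c')(H) = Pow(Add(2, H), -1)
Mul(-102, Function('c')(0)) = Mul(-102, Pow(Add(2, 0), -1)) = Mul(-102, Pow(2, -1)) = Mul(-102, Rational(1, 2)) = -51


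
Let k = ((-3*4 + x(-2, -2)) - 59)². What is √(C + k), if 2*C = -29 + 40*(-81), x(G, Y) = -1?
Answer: √14198/2 ≈ 59.578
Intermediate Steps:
k = 5184 (k = ((-3*4 - 1) - 59)² = ((-12 - 1) - 59)² = (-13 - 59)² = (-72)² = 5184)
C = -3269/2 (C = (-29 + 40*(-81))/2 = (-29 - 3240)/2 = (½)*(-3269) = -3269/2 ≈ -1634.5)
√(C + k) = √(-3269/2 + 5184) = √(7099/2) = √14198/2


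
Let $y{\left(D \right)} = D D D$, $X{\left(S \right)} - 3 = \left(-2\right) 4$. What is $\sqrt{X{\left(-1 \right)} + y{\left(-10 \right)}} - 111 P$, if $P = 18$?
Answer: $-1998 + i \sqrt{1005} \approx -1998.0 + 31.702 i$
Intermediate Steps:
$X{\left(S \right)} = -5$ ($X{\left(S \right)} = 3 - 8 = -5$)
$y{\left(D \right)} = D^{3}$ ($y{\left(D \right)} = D^{2} D = D^{3}$)
$\sqrt{X{\left(-1 \right)} + y{\left(-10 \right)}} - 111 P = \sqrt{-5 + \left(-10\right)^{3}} - 1998 = \sqrt{-5 - 1000} - 1998 = \sqrt{-1005} - 1998 = i \sqrt{1005} - 1998 = -1998 + i \sqrt{1005}$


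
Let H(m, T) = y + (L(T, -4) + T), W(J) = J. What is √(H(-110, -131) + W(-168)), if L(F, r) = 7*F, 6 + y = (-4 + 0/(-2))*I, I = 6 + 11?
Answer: I*√1290 ≈ 35.917*I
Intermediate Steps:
I = 17
y = -74 (y = -6 + (-4 + 0/(-2))*17 = -6 + (-4 + 0*(-½))*17 = -6 + (-4 + 0)*17 = -6 - 4*17 = -6 - 68 = -74)
H(m, T) = -74 + 8*T (H(m, T) = -74 + (7*T + T) = -74 + 8*T)
√(H(-110, -131) + W(-168)) = √((-74 + 8*(-131)) - 168) = √((-74 - 1048) - 168) = √(-1122 - 168) = √(-1290) = I*√1290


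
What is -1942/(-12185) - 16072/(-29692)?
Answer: 63374796/90449255 ≈ 0.70067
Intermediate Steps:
-1942/(-12185) - 16072/(-29692) = -1942*(-1/12185) - 16072*(-1/29692) = 1942/12185 + 4018/7423 = 63374796/90449255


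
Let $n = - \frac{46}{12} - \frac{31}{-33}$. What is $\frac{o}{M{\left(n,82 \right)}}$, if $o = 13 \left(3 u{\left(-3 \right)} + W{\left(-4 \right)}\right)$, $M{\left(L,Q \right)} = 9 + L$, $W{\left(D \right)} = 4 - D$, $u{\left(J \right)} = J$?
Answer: $- \frac{66}{31} \approx -2.129$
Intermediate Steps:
$n = - \frac{191}{66}$ ($n = \left(-46\right) \frac{1}{12} - - \frac{31}{33} = - \frac{23}{6} + \frac{31}{33} = - \frac{191}{66} \approx -2.8939$)
$o = -13$ ($o = 13 \left(3 \left(-3\right) + \left(4 - -4\right)\right) = 13 \left(-9 + \left(4 + 4\right)\right) = 13 \left(-9 + 8\right) = 13 \left(-1\right) = -13$)
$\frac{o}{M{\left(n,82 \right)}} = - \frac{13}{9 - \frac{191}{66}} = - \frac{13}{\frac{403}{66}} = \left(-13\right) \frac{66}{403} = - \frac{66}{31}$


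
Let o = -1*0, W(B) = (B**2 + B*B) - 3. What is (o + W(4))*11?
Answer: 319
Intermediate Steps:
W(B) = -3 + 2*B**2 (W(B) = (B**2 + B**2) - 3 = 2*B**2 - 3 = -3 + 2*B**2)
o = 0
(o + W(4))*11 = (0 + (-3 + 2*4**2))*11 = (0 + (-3 + 2*16))*11 = (0 + (-3 + 32))*11 = (0 + 29)*11 = 29*11 = 319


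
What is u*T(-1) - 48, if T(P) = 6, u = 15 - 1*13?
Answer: -36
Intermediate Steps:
u = 2 (u = 15 - 13 = 2)
u*T(-1) - 48 = 2*6 - 48 = 12 - 48 = -36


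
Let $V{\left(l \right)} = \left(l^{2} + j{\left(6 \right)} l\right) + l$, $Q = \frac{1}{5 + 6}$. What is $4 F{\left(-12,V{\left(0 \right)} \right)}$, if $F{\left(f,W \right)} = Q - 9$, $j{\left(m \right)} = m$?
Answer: $- \frac{392}{11} \approx -35.636$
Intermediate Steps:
$Q = \frac{1}{11} \approx 0.090909$
$V{\left(l \right)} = l^{2} + 7 l$ ($V{\left(l \right)} = \left(l^{2} + 6 l\right) + l = l^{2} + 7 l$)
$F{\left(f,W \right)} = - \frac{98}{11}$ ($F{\left(f,W \right)} = \frac{1}{11} - 9 = - \frac{98}{11}$)
$4 F{\left(-12,V{\left(0 \right)} \right)} = 4 \left(- \frac{98}{11}\right) = - \frac{392}{11}$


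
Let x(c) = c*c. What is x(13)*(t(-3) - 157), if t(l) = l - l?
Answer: -26533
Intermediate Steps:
x(c) = c²
t(l) = 0
x(13)*(t(-3) - 157) = 13²*(0 - 157) = 169*(-157) = -26533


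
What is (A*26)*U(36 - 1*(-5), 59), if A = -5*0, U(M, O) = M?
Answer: 0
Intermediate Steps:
A = 0
(A*26)*U(36 - 1*(-5), 59) = (0*26)*(36 - 1*(-5)) = 0*(36 + 5) = 0*41 = 0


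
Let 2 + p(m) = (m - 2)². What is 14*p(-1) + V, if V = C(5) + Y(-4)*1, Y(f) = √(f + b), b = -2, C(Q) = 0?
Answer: 98 + I*√6 ≈ 98.0 + 2.4495*I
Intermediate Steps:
p(m) = -2 + (-2 + m)² (p(m) = -2 + (m - 2)² = -2 + (-2 + m)²)
Y(f) = √(-2 + f) (Y(f) = √(f - 2) = √(-2 + f))
V = I*√6 (V = 0 + √(-2 - 4)*1 = 0 + √(-6)*1 = 0 + (I*√6)*1 = 0 + I*√6 = I*√6 ≈ 2.4495*I)
14*p(-1) + V = 14*(-2 + (-2 - 1)²) + I*√6 = 14*(-2 + (-3)²) + I*√6 = 14*(-2 + 9) + I*√6 = 14*7 + I*√6 = 98 + I*√6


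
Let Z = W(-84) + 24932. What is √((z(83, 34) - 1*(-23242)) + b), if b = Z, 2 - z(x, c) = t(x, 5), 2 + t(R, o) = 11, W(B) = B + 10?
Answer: √48093 ≈ 219.30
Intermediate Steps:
W(B) = 10 + B
t(R, o) = 9 (t(R, o) = -2 + 11 = 9)
z(x, c) = -7 (z(x, c) = 2 - 1*9 = 2 - 9 = -7)
Z = 24858 (Z = (10 - 84) + 24932 = -74 + 24932 = 24858)
b = 24858
√((z(83, 34) - 1*(-23242)) + b) = √((-7 - 1*(-23242)) + 24858) = √((-7 + 23242) + 24858) = √(23235 + 24858) = √48093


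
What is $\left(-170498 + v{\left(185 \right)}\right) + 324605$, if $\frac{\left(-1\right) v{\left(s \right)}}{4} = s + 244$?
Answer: $152391$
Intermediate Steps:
$v{\left(s \right)} = -976 - 4 s$ ($v{\left(s \right)} = - 4 \left(s + 244\right) = - 4 \left(244 + s\right) = -976 - 4 s$)
$\left(-170498 + v{\left(185 \right)}\right) + 324605 = \left(-170498 - 1716\right) + 324605 = -172214 + 324605 = 152391$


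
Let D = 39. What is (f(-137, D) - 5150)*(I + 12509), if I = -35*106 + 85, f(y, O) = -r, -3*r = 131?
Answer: -136093996/3 ≈ -4.5365e+7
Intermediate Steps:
r = -131/3 (r = -1/3*131 = -131/3 ≈ -43.667)
f(y, O) = 131/3 (f(y, O) = -1*(-131/3) = 131/3)
I = -3625 (I = -3710 + 85 = -3625)
(f(-137, D) - 5150)*(I + 12509) = (131/3 - 5150)*(-3625 + 12509) = -15319/3*8884 = -136093996/3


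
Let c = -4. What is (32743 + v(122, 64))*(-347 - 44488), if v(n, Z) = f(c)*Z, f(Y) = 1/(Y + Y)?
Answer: -1467673725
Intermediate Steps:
f(Y) = 1/(2*Y)
v(n, Z) = -Z/8 (v(n, Z) = ((½)/(-4))*Z = ((½)*(-¼))*Z = -Z/8)
(32743 + v(122, 64))*(-347 - 44488) = (32743 - ⅛*64)*(-347 - 44488) = (32743 - 8)*(-44835) = 32735*(-44835) = -1467673725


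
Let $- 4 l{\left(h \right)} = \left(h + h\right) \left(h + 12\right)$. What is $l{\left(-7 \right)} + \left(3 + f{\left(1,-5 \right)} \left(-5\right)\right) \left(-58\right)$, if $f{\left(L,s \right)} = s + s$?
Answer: $- \frac{6113}{2} \approx -3056.5$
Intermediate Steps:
$f{\left(L,s \right)} = 2 s$
$l{\left(h \right)} = - \frac{h \left(12 + h\right)}{2}$ ($l{\left(h \right)} = - \frac{\left(h + h\right) \left(h + 12\right)}{4} = - \frac{2 h \left(12 + h\right)}{4} = - \frac{h \left(12 + h\right)}{2}$)
$l{\left(-7 \right)} + \left(3 + f{\left(1,-5 \right)} \left(-5\right)\right) \left(-58\right) = \left(- \frac{1}{2}\right) \left(-7\right) \left(12 - 7\right) + \left(3 + 2 \left(-5\right) \left(-5\right)\right) \left(-58\right) = \left(- \frac{1}{2}\right) \left(-7\right) 5 + \left(3 - -50\right) \left(-58\right) = \frac{35}{2} + \left(3 + 50\right) \left(-58\right) = \frac{35}{2} + 53 \left(-58\right) = \frac{35}{2} - 3074 = - \frac{6113}{2}$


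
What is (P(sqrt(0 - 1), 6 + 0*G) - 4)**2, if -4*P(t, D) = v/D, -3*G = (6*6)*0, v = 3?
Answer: 1089/64 ≈ 17.016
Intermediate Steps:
G = 0 (G = -6*6*0/3 = -12*0 = -1/3*0 = 0)
P(t, D) = -3/(4*D)
(P(sqrt(0 - 1), 6 + 0*G) - 4)**2 = (-3/(4*(6 + 0*0)) - 4)**2 = (-3/(4*(6 + 0)) - 4)**2 = (-3/4/6 - 4)**2 = (-3/4*1/6 - 4)**2 = (-1/8 - 4)**2 = (-33/8)**2 = 1089/64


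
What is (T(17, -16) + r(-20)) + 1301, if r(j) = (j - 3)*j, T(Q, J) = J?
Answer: 1745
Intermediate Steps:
r(j) = j*(-3 + j) (r(j) = (-3 + j)*j = j*(-3 + j))
(T(17, -16) + r(-20)) + 1301 = (-16 - 20*(-3 - 20)) + 1301 = (-16 - 20*(-23)) + 1301 = (-16 + 460) + 1301 = 444 + 1301 = 1745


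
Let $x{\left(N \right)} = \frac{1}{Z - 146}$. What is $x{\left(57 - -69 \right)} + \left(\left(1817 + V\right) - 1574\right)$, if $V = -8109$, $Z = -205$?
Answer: $- \frac{2760967}{351} \approx -7866.0$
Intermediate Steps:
$x{\left(N \right)} = - \frac{1}{351}$ ($x{\left(N \right)} = \frac{1}{-205 - 146} = \frac{1}{-351} = - \frac{1}{351}$)
$x{\left(57 - -69 \right)} + \left(\left(1817 + V\right) - 1574\right) = - \frac{1}{351} + \left(\left(1817 - 8109\right) - 1574\right) = - \frac{1}{351} - 7866 = - \frac{2760967}{351}$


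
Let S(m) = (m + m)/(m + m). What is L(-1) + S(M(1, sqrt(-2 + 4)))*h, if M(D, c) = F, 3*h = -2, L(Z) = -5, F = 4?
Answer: -17/3 ≈ -5.6667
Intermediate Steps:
h = -2/3 (h = (1/3)*(-2) = -2/3 ≈ -0.66667)
M(D, c) = 4
S(m) = 1 (S(m) = (2*m)/((2*m)) = (2*m)*(1/(2*m)) = 1)
L(-1) + S(M(1, sqrt(-2 + 4)))*h = -5 + 1*(-2/3) = -5 - 2/3 = -17/3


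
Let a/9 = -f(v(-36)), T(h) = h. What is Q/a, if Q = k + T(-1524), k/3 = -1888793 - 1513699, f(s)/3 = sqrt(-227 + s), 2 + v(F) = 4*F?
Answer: -3403000*I*sqrt(373)/3357 ≈ -19578.0*I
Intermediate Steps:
v(F) = -2 + 4*F
f(s) = 3*sqrt(-227 + s)
k = -10207476 (k = 3*(-1888793 - 1513699) = 3*(-3402492) = -10207476)
Q = -10209000 (Q = -10207476 - 1524 = -10209000)
a = -27*I*sqrt(373) (a = 9*(-3*sqrt(-227 + (-2 + 4*(-36)))) = 9*(-3*sqrt(-227 + (-2 - 144))) = 9*(-3*sqrt(-227 - 146)) = 9*(-3*sqrt(-373)) = 9*(-3*I*sqrt(373)) = -27*I*sqrt(373) ≈ -521.46*I)
Q/a = -10209000*I*sqrt(373)/10071 = -3403000*I*sqrt(373)/3357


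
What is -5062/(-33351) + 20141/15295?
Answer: 749145781/510103545 ≈ 1.4686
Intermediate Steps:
-5062/(-33351) + 20141/15295 = -5062*(-1/33351) + 20141*(1/15295) = 5062/33351 + 20141/15295 = 749145781/510103545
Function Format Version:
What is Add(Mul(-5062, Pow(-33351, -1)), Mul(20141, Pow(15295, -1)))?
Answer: Rational(749145781, 510103545) ≈ 1.4686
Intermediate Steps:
Add(Mul(-5062, Pow(-33351, -1)), Mul(20141, Pow(15295, -1))) = Add(Mul(-5062, Rational(-1, 33351)), Mul(20141, Rational(1, 15295))) = Add(Rational(5062, 33351), Rational(20141, 15295)) = Rational(749145781, 510103545)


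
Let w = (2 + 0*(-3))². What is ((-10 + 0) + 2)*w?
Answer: -32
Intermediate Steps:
w = 4 (w = (2 + 0)² = 2² = 4)
((-10 + 0) + 2)*w = ((-10 + 0) + 2)*4 = (-10 + 2)*4 = -8*4 = -32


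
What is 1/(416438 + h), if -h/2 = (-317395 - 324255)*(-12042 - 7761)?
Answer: -1/25412773462 ≈ -3.9350e-11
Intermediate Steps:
h = -25413189900 (h = -2*(-317395 - 324255)*(-12042 - 7761) = -(-1283300)*(-19803) = -2*12706594950 = -25413189900)
1/(416438 + h) = 1/(416438 - 25413189900) = 1/(-25412773462) = -1/25412773462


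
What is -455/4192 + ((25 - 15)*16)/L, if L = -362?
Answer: -417715/758752 ≈ -0.55053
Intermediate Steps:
-455/4192 + ((25 - 15)*16)/L = -455/4192 + ((25 - 15)*16)/(-362) = -455*1/4192 + (10*16)*(-1/362) = -455/4192 + 160*(-1/362) = -455/4192 - 80/181 = -417715/758752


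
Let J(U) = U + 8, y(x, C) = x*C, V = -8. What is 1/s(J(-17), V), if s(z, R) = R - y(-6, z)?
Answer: -1/62 ≈ -0.016129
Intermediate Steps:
y(x, C) = C*x
J(U) = 8 + U
s(z, R) = R + 6*z (s(z, R) = R - z*(-6) = R - (-6)*z = R + 6*z)
1/s(J(-17), V) = 1/(-8 + 6*(8 - 17)) = 1/(-8 + 6*(-9)) = 1/(-8 - 54) = 1/(-62) = -1/62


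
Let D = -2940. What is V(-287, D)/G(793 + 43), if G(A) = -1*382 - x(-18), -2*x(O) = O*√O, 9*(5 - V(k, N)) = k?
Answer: -63412/663219 + 498*I*√2/73691 ≈ -0.095612 + 0.0095572*I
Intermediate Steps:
V(k, N) = 5 - k/9
x(O) = -O^(3/2)/2 (x(O) = -O*√O/2 = -O^(3/2)/2)
G(A) = -382 - 27*I*√2 (G(A) = -1*382 - (-1)*(-18)^(3/2)/2 = -382 - (-1)*(-54*I*√2)/2 = -382 - 27*I*√2)
V(-287, D)/G(793 + 43) = (5 - ⅑*(-287))/(-382 - 27*I*√2) = (5 + 287/9)/(-382 - 27*I*√2) = 332/(9*(-382 - 27*I*√2))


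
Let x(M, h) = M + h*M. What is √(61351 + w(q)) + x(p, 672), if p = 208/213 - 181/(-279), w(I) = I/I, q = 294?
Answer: 21667235/19809 + 2*√15338 ≈ 1341.5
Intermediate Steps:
w(I) = 1
p = 32195/19809 (p = 208*(1/213) - 181*(-1/279) = 208/213 + 181/279 = 32195/19809 ≈ 1.6253)
x(M, h) = M + M*h
√(61351 + w(q)) + x(p, 672) = √(61351 + 1) + 32195*(1 + 672)/19809 = √61352 + (32195/19809)*673 = 2*√15338 + 21667235/19809 = 21667235/19809 + 2*√15338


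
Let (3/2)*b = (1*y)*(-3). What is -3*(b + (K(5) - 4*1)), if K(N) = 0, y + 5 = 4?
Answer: 6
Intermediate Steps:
y = -1 (y = -5 + 4 = -1)
b = 2 (b = 2*((1*(-1))*(-3))/3 = 2*(-1*(-3))/3 = (⅔)*3 = 2)
-3*(b + (K(5) - 4*1)) = -3*(2 + (0 - 4*1)) = -3*(2 + (0 - 4)) = -3*(2 - 4) = -3*(-2) = 6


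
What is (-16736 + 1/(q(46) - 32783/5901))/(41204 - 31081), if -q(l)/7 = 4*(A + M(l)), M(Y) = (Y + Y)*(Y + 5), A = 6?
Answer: -12991720448173/7858220963021 ≈ -1.6533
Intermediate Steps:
M(Y) = 2*Y*(5 + Y) (M(Y) = (2*Y)*(5 + Y) = 2*Y*(5 + Y))
q(l) = -168 - 56*l*(5 + l) (q(l) = -28*(6 + 2*l*(5 + l)) = -7*(24 + 8*l*(5 + l)) = -168 - 56*l*(5 + l))
(-16736 + 1/(q(46) - 32783/5901))/(41204 - 31081) = (-16736 + 1/((-168 - 56*46*(5 + 46)) - 32783/5901))/(41204 - 31081) = (-16736 + 1/((-168 - 56*46*51) - 32783*1/5901))/10123 = (-16736 + 1/((-168 - 131376) - 32783/5901))*(1/10123) = (-16736 + 1/(-131544 - 32783/5901))*(1/10123) = (-16736 + 1/(-776273927/5901))*(1/10123) = (-16736 - 5901/776273927)*(1/10123) = -12991720448173/776273927*1/10123 = -12991720448173/7858220963021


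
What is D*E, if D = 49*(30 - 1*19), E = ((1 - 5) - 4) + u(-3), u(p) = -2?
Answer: -5390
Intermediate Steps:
E = -10 (E = ((1 - 5) - 4) - 2 = (-4 - 4) - 2 = -8 - 2 = -10)
D = 539 (D = 49*(30 - 19) = 49*11 = 539)
D*E = 539*(-10) = -5390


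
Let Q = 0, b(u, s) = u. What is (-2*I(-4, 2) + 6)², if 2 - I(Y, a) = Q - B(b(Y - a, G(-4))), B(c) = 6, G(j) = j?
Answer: 100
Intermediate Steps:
I(Y, a) = 8 (I(Y, a) = 2 - (0 - 1*6) = 2 - (0 - 6) = 2 - 1*(-6) = 2 + 6 = 8)
(-2*I(-4, 2) + 6)² = (-2*8 + 6)² = (-16 + 6)² = (-10)² = 100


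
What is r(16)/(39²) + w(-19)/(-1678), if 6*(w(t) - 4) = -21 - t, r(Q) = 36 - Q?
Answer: 27983/2552238 ≈ 0.010964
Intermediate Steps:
w(t) = ½ - t/6 (w(t) = 4 + (-21 - t)/6 = 4 + (-7/2 - t/6) = ½ - t/6)
r(16)/(39²) + w(-19)/(-1678) = (36 - 1*16)/(39²) + (½ - ⅙*(-19))/(-1678) = (36 - 16)/1521 + (½ + 19/6)*(-1/1678) = 20*(1/1521) + (11/3)*(-1/1678) = 20/1521 - 11/5034 = 27983/2552238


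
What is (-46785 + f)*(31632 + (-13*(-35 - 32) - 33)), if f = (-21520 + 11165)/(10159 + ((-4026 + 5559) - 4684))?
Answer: -5323125874225/3504 ≈ -1.5192e+9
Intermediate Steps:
f = -10355/7008 (f = -10355/(10159 + (1533 - 4684)) = -10355/(10159 - 3151) = -10355/7008 ≈ -1.4776)
(-46785 + f)*(31632 + (-13*(-35 - 32) - 33)) = (-46785 - 10355/7008)*(31632 + (-13*(-35 - 32) - 33)) = -327879635*(31632 + (-13*(-67) - 33))/7008 = -327879635*(31632 + (871 - 33))/7008 = -327879635*(31632 + 838)/7008 = -327879635/7008*32470 = -5323125874225/3504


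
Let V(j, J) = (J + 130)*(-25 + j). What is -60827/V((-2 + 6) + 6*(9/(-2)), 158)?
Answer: 60827/13824 ≈ 4.4001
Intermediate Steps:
V(j, J) = (-25 + j)*(130 + J) (V(j, J) = (130 + J)*(-25 + j) = (-25 + j)*(130 + J))
-60827/V((-2 + 6) + 6*(9/(-2)), 158) = -60827/(-3250 - 25*158 + 130*((-2 + 6) + 6*(9/(-2))) + 158*((-2 + 6) + 6*(9/(-2)))) = -60827/(-3250 - 3950 + 130*(4 + 6*(9*(-1/2))) + 158*(4 + 6*(9*(-1/2)))) = -60827/(-3250 - 3950 + 130*(4 + 6*(-9/2)) + 158*(4 + 6*(-9/2))) = -60827/(-3250 - 3950 + 130*(4 - 27) + 158*(4 - 27)) = -60827/(-3250 - 3950 + 130*(-23) + 158*(-23)) = -60827/(-3250 - 3950 - 2990 - 3634) = -60827/(-13824) = -60827*(-1/13824) = 60827/13824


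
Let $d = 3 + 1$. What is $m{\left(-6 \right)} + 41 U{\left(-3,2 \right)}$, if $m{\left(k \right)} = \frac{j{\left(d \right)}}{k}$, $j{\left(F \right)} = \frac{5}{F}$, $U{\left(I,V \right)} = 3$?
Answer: $\frac{2947}{24} \approx 122.79$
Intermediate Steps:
$d = 4$
$m{\left(k \right)} = \frac{5}{4 k}$ ($m{\left(k \right)} = \frac{5 \cdot \frac{1}{4}}{k} = \frac{5}{4 k}$)
$m{\left(-6 \right)} + 41 U{\left(-3,2 \right)} = \frac{5}{4 \left(-6\right)} + 41 \cdot 3 = \frac{5}{4} \left(- \frac{1}{6}\right) + 123 = - \frac{5}{24} + 123 = \frac{2947}{24}$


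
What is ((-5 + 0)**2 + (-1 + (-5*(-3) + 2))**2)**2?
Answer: 78961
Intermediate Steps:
((-5 + 0)**2 + (-1 + (-5*(-3) + 2))**2)**2 = ((-5)**2 + (-1 + (15 + 2))**2)**2 = (25 + (-1 + 17)**2)**2 = (25 + 16**2)**2 = (25 + 256)**2 = 281**2 = 78961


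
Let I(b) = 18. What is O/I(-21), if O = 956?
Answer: 478/9 ≈ 53.111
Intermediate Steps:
O/I(-21) = 956/18 = 956*(1/18) = 478/9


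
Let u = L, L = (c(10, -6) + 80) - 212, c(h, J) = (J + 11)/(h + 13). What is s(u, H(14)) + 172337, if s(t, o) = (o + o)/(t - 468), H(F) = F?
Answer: 2377388271/13795 ≈ 1.7234e+5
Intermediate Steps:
c(h, J) = (11 + J)/(13 + h)
L = -3031/23 (L = ((11 - 6)/(13 + 10) + 80) - 212 = (5/23 + 80) - 212 = 1845/23 - 212 = -3031/23 ≈ -131.78)
u = -3031/23 ≈ -131.78
s(t, o) = 2*o/(-468 + t) (s(t, o) = (2*o)/(-468 + t) = 2*o/(-468 + t))
s(u, H(14)) + 172337 = 2*14/(-468 - 3031/23) + 172337 = 2*14/(-13795/23) + 172337 = 2*14*(-23/13795) + 172337 = -644/13795 + 172337 = 2377388271/13795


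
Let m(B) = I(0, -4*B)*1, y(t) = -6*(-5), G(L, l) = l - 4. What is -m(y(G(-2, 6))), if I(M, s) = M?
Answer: 0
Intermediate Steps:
G(L, l) = -4 + l
y(t) = 30
m(B) = 0 (m(B) = 0*1 = 0)
-m(y(G(-2, 6))) = -1*0 = 0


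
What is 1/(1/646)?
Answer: 646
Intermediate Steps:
1/(1/646) = 646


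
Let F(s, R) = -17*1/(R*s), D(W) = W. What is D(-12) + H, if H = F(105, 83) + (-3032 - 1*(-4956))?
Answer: 16663063/8715 ≈ 1912.0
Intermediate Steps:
F(s, R) = -17/(R*s) (F(s, R) = -17*1/(R*s) = -17/(R*s))
H = 16767643/8715 (H = -17/(83*105) + (-3032 - 1*(-4956)) = -17*1/83*1/105 + (-3032 + 4956) = -17/8715 + 1924 = 16767643/8715 ≈ 1924.0)
D(-12) + H = -12 + 16767643/8715 = 16663063/8715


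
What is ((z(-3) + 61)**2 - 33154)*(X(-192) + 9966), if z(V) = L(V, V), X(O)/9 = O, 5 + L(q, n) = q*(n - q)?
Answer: -247288284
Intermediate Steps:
L(q, n) = -5 + q*(n - q)
X(O) = 9*O
z(V) = -5 (z(V) = -5 - V**2 + V*V = -5 - V**2 + V**2 = -5)
((z(-3) + 61)**2 - 33154)*(X(-192) + 9966) = ((-5 + 61)**2 - 33154)*(9*(-192) + 9966) = (56**2 - 33154)*(-1728 + 9966) = (3136 - 33154)*8238 = -30018*8238 = -247288284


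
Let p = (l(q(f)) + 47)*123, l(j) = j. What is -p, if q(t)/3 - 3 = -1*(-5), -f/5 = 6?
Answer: -8733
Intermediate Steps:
f = -30 (f = -5*6 = -30)
q(t) = 24 (q(t) = 9 + 3*(-1*(-5)) = 9 + 3*5 = 9 + 15 = 24)
p = 8733 (p = (24 + 47)*123 = 71*123 = 8733)
-p = -1*8733 = -8733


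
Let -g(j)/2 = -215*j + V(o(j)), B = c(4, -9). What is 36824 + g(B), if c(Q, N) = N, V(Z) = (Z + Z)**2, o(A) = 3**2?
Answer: 32306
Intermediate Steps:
o(A) = 9
V(Z) = 4*Z**2 (V(Z) = (2*Z)**2 = 4*Z**2)
B = -9
g(j) = -648 + 430*j (g(j) = -2*(-215*j + 4*9**2) = -2*(-215*j + 4*81) = -2*(-215*j + 324) = -2*(324 - 215*j) = -648 + 430*j)
36824 + g(B) = 36824 + (-648 + 430*(-9)) = 36824 + (-648 - 3870) = 36824 - 4518 = 32306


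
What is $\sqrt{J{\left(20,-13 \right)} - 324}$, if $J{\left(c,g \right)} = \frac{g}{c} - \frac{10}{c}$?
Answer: $\frac{i \sqrt{32515}}{10} \approx 18.032 i$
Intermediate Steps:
$J{\left(c,g \right)} = - \frac{10}{c} + \frac{g}{c}$
$\sqrt{J{\left(20,-13 \right)} - 324} = \sqrt{\frac{-10 - 13}{20} - 324} = \sqrt{\frac{1}{20} \left(-23\right) - 324} = \sqrt{- \frac{23}{20} - 324} = \sqrt{- \frac{6503}{20}} = \frac{i \sqrt{32515}}{10}$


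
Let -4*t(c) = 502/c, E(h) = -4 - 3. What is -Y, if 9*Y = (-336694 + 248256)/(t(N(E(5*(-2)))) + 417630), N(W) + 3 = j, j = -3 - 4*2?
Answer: 2476264/105245019 ≈ 0.023529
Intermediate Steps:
E(h) = -7
j = -11 (j = -3 - 8 = -11)
N(W) = -14 (N(W) = -3 - 11 = -14)
t(c) = -251/(2*c)
Y = -2476264/105245019 (Y = ((-336694 + 248256)/(-251/2/(-14) + 417630))/9 = (-88438/(-251/2*(-1/14) + 417630))/9 = (-88438/(251/28 + 417630))/9 = (-88438/11693891/28)/9 = (-88438*28/11693891)/9 = (1/9)*(-2476264/11693891) = -2476264/105245019 ≈ -0.023529)
-Y = -1*(-2476264/105245019) = 2476264/105245019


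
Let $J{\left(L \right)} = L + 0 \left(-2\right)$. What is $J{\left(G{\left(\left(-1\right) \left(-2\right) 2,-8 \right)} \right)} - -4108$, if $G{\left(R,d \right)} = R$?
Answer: $4112$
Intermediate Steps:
$J{\left(L \right)} = L$ ($J{\left(L \right)} = L + 0 = L$)
$J{\left(G{\left(\left(-1\right) \left(-2\right) 2,-8 \right)} \right)} - -4108 = \left(-1\right) \left(-2\right) 2 - -4108 = 2 \cdot 2 + 4108 = 4 + 4108 = 4112$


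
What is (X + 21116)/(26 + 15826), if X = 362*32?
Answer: 2725/1321 ≈ 2.0628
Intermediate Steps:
X = 11584
(X + 21116)/(26 + 15826) = (11584 + 21116)/(26 + 15826) = 32700/15852 = 32700*(1/15852) = 2725/1321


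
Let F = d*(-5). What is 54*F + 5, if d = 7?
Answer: -1885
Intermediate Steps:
F = -35 (F = 7*(-5) = -35)
54*F + 5 = 54*(-35) + 5 = -1890 + 5 = -1885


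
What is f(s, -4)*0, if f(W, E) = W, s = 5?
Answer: 0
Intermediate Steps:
f(s, -4)*0 = 5*0 = 0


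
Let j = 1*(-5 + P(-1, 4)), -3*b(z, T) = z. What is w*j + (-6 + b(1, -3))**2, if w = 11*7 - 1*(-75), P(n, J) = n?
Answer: -7847/9 ≈ -871.89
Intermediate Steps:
w = 152 (w = 77 + 75 = 152)
b(z, T) = -z/3
j = -6 (j = 1*(-5 - 1) = 1*(-6) = -6)
w*j + (-6 + b(1, -3))**2 = 152*(-6) + (-6 - 1/3*1)**2 = -912 + (-6 - 1/3)**2 = -912 + (-19/3)**2 = -912 + 361/9 = -7847/9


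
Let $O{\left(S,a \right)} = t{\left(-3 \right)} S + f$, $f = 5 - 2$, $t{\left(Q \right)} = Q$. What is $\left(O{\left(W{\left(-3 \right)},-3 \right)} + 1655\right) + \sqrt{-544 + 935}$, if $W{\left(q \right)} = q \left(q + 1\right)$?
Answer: $1640 + \sqrt{391} \approx 1659.8$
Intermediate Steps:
$W{\left(q \right)} = q \left(1 + q\right)$
$f = 3$ ($f = 5 - 2 = 3$)
$O{\left(S,a \right)} = 3 - 3 S$ ($O{\left(S,a \right)} = - 3 S + 3 = 3 - 3 S$)
$\left(O{\left(W{\left(-3 \right)},-3 \right)} + 1655\right) + \sqrt{-544 + 935} = \left(\left(3 - 3 \left(- 3 \left(1 - 3\right)\right)\right) + 1655\right) + \sqrt{-544 + 935} = \left(\left(3 - 3 \left(\left(-3\right) \left(-2\right)\right)\right) + 1655\right) + \sqrt{391} = \left(\left(3 - 18\right) + 1655\right) + \sqrt{391} = \left(-15 + 1655\right) + \sqrt{391} = 1640 + \sqrt{391}$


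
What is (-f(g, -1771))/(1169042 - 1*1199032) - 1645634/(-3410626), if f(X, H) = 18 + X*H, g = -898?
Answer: 1368382574759/25571168435 ≈ 53.513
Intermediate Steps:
f(X, H) = 18 + H*X
(-f(g, -1771))/(1169042 - 1*1199032) - 1645634/(-3410626) = (-(18 - 1771*(-898)))/(1169042 - 1*1199032) - 1645634/(-3410626) = (-(18 + 1590358))/(1169042 - 1199032) - 1645634*(-1/3410626) = -1*1590376/(-29990) + 822817/1705313 = -1590376*(-1/29990) + 822817/1705313 = 795188/14995 + 822817/1705313 = 1368382574759/25571168435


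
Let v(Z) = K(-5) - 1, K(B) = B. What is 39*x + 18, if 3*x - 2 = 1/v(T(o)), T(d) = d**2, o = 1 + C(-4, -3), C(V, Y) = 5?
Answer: 251/6 ≈ 41.833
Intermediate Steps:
o = 6 (o = 1 + 5 = 6)
v(Z) = -6 (v(Z) = -5 - 1 = -6)
x = 11/18 (x = 2/3 + (1/3)/(-6) = 2/3 + (1/3)*(-1/6) = 2/3 - 1/18 = 11/18 ≈ 0.61111)
39*x + 18 = 39*(11/18) + 18 = 143/6 + 18 = 251/6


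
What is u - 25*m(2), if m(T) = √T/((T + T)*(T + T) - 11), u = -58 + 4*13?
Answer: -6 - 5*√2 ≈ -13.071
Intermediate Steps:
u = -6 (u = -58 + 52 = -6)
m(T) = √T/(-11 + 4*T²) (m(T) = √T/((2*T)*(2*T) - 11) = √T/(4*T² - 11) = √T/(-11 + 4*T²))
u - 25*m(2) = -6 - 25*√2/(-11 + 4*2²) = -6 - 25*√2/(-11 + 4*4) = -6 - 25*√2/(-11 + 16) = -6 - 25*√2/5 = -6 - 5*√2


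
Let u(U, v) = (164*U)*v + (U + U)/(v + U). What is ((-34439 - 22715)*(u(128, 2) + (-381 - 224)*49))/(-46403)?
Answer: 45846824102/3016195 ≈ 15200.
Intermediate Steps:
u(U, v) = 2*U/(U + v) + 164*U*v (u(U, v) = 164*U*v + (2*U)/(U + v) = 164*U*v + 2*U/(U + v) = 2*U/(U + v) + 164*U*v)
((-34439 - 22715)*(u(128, 2) + (-381 - 224)*49))/(-46403) = ((-34439 - 22715)*(2*128*(1 + 82*2² + 82*128*2)/(128 + 2) + (-381 - 224)*49))/(-46403) = -57154*(2*128*(1 + 82*4 + 20992)/130 - 605*49)*(-1/46403) = -57154*(2*128*(1/130)*(1 + 328 + 20992) - 29645)*(-1/46403) = -57154*(2*128*(1/130)*21321 - 29645)*(-1/46403) = -57154*(2729088/65 - 29645)*(-1/46403) = -57154*802163/65*(-1/46403) = -45846824102/65*(-1/46403) = 45846824102/3016195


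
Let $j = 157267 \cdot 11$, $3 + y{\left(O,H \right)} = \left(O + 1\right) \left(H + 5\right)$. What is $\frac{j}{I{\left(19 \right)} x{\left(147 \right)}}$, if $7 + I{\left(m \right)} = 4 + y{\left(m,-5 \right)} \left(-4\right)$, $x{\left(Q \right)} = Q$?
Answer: $\frac{1729937}{1323} \approx 1307.6$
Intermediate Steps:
$y{\left(O,H \right)} = -3 + \left(1 + O\right) \left(5 + H\right)$ ($y{\left(O,H \right)} = -3 + \left(O + 1\right) \left(H + 5\right) = -3 + \left(1 + O\right) \left(5 + H\right)$)
$I{\left(m \right)} = 9$ ($I{\left(m \right)} = -7 + \left(4 + \left(2 - 5 + 5 m - 5 m\right) \left(-4\right)\right) = -7 + \left(4 - -12\right) = -7 + \left(4 + 12\right) = -7 + 16 = 9$)
$j = 1729937$
$\frac{j}{I{\left(19 \right)} x{\left(147 \right)}} = \frac{1729937}{9 \cdot 147} = \frac{1729937}{1323}$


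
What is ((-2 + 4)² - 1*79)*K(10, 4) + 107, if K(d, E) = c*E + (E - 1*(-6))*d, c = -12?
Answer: -3793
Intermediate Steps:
K(d, E) = -12*E + d*(6 + E) (K(d, E) = -12*E + (E - 1*(-6))*d = -12*E + (E + 6)*d = -12*E + (6 + E)*d = -12*E + d*(6 + E))
((-2 + 4)² - 1*79)*K(10, 4) + 107 = ((-2 + 4)² - 1*79)*(-12*4 + 6*10 + 4*10) + 107 = (2² - 79)*(-48 + 60 + 40) + 107 = (4 - 79)*52 + 107 = -75*52 + 107 = -3900 + 107 = -3793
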